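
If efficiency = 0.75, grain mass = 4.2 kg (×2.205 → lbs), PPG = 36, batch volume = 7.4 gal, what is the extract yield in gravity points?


points = lbs × PPG × eff / vol
lbs = 4.2 × 2.205 = 9.2610
points = 9.2610 × 36 × 0.75 / 7.4

33.7901 points


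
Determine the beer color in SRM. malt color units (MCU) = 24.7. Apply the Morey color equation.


SRM = 1.4922 · MCU^0.6859
SRM = 1.4922 · 24.7^0.6859

13.4610 SRM


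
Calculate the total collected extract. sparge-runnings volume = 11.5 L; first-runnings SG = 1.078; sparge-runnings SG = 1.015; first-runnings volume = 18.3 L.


total = Σ (SG_i − 1)·1000·V_i
first = (1.078 − 1)·1000·18.3 = 1427.4000
sparge = (1.015 − 1)·1000·11.5 = 172.5000
total = 1427.4000 + 172.5000

1599.9000 gravity·L


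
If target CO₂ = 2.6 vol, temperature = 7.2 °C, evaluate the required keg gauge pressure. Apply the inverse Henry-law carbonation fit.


psi = vols/(0.01821 + 0.09011·e^(−0.04·T)) − 14.695
psi = 2.6/(0.01821 + 0.09011·e^(−0.04·7.2)) − 14.695

15.6183 psi


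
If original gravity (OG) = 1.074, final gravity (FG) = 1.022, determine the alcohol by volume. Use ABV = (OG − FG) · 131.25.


ABV = (1.074 − 1.022) · 131.25

6.8250 % ABV


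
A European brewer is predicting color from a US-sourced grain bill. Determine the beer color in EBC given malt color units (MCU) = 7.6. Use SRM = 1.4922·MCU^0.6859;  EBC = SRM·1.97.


SRM = 1.4922·7.6^0.6859 = 5.9976
EBC = 5.9976·1.97

11.8153 EBC


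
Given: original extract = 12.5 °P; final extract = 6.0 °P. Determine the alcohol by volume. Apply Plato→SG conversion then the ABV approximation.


SG = 259/(259 − P);  ABV = (OG − FG)·131.25
OG = 259/(259 − 12.5) = 1.0507
FG = 259/(259 − 6.0) = 1.0237
ABV = (1.0507 − 1.0237)·131.25

3.5430 % ABV


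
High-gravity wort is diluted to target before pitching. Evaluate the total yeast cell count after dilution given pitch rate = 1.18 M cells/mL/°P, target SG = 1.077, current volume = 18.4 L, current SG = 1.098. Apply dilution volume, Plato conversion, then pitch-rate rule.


V_w = V·((SG_c−1)/(SG_t−1)−1);  °P = 259 − 259/SG_t;  cells = rate·(V+V_w)·°P
V_w = 18.4·((1.098−1)/(1.077−1)−1) = 5.0182
V_final = 18.4 + 5.0182 = 23.4182
°P = 259 − 259/1.077 = 18.5172
cells = 1.18·23.4182·18.5172

511.6936 billion cells


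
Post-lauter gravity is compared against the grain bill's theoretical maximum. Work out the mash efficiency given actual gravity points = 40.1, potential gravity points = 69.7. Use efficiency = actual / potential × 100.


efficiency = 40.1 / 69.7 × 100

57.5323 %


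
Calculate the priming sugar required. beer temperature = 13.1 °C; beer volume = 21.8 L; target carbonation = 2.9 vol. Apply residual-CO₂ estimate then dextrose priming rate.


residual = 14.695·(0.01821 + 0.09011·e^(−0.04·T));  sugar = (target − residual)·4.0·V
residual = 14.695·(0.01821 + 0.09011·e^(−0.04·13.1)) = 1.0517
sugar = (2.9 − 1.0517)·4.0·21.8

161.1720 g


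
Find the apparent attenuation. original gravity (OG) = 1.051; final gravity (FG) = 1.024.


AA = (OG − FG)/(OG − 1) · 100
AA = (1.051 − 1.024)/(1.051 − 1) · 100

52.9412 %


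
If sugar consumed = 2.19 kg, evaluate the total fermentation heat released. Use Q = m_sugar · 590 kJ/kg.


Q = 2.19 · 590

1292.1000 kJ


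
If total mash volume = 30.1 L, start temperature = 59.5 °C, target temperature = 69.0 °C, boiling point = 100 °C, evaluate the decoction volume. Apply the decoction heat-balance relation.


V_dec = V_total·(T_target − T_start)/(T_boil − T_start)
V_dec = 30.1·(69.0 − 59.5)/(100 − 59.5)

7.0605 L


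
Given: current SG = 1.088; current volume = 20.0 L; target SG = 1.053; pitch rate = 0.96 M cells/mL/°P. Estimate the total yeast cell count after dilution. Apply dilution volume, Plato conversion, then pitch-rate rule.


V_w = V·((SG_c−1)/(SG_t−1)−1);  °P = 259 − 259/SG_t;  cells = rate·(V+V_w)·°P
V_w = 20.0·((1.088−1)/(1.053−1)−1) = 13.2075
V_final = 20.0 + 13.2075 = 33.2075
°P = 259 − 259/1.053 = 13.0361
cells = 0.96·33.2075·13.0361

415.5806 billion cells


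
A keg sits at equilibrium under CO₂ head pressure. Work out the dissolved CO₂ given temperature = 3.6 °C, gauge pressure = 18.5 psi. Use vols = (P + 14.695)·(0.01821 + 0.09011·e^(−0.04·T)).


vols = (18.5 + 14.695)·(0.01821 + 0.09011·e^(−0.04·3.6))

3.1945 volumes


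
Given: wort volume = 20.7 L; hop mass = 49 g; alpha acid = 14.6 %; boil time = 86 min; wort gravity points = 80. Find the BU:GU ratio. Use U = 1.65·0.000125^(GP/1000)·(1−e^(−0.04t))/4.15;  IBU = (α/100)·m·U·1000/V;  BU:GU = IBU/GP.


U = 1.65·0.000125^(80/1000)·(1−e^(−0.04·86))/4.15 = 0.1875
IBU = (14.6/100)·49·0.1875·1000/20.7 = 64.8058
BU:GU = 64.8058/80

0.8101


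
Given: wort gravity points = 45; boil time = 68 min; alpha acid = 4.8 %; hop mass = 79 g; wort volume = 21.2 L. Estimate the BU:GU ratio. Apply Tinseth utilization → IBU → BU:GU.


U = 1.65·0.000125^(GP/1000)·(1−e^(−0.04t))/4.15;  IBU = (α/100)·m·U·1000/V;  BU:GU = IBU/GP
U = 1.65·0.000125^(45/1000)·(1−e^(−0.04·68))/4.15 = 0.2479
IBU = (4.8/100)·79·0.2479·1000/21.2 = 44.3337
BU:GU = 44.3337/45

0.9852


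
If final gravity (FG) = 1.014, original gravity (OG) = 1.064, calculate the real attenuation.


AA = (OG−FG)/(OG−1)·100;  RA = AA·0.8192
AA = (1.064 − 1.014)/(1.064 − 1)·100 = 78.1250
RA = 78.1250·0.8192

64.0000 %


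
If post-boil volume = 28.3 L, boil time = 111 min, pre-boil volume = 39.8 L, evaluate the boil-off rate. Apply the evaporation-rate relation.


rate = (V_pre − V_post) / (t_min/60)
rate = (39.8 − 28.3) / (111/60)

6.2162 L/hr


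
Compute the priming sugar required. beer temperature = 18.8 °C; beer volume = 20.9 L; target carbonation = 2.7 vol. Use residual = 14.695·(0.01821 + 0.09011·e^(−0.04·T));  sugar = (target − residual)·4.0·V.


residual = 14.695·(0.01821 + 0.09011·e^(−0.04·18.8)) = 0.8918
sugar = (2.7 − 0.8918)·4.0·20.9

151.1623 g


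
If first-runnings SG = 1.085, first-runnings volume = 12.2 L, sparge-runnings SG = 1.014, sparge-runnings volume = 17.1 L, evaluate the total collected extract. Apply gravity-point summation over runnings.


total = Σ (SG_i − 1)·1000·V_i
first = (1.085 − 1)·1000·12.2 = 1037.0000
sparge = (1.014 − 1)·1000·17.1 = 239.4000
total = 1037.0000 + 239.4000

1276.4000 gravity·L


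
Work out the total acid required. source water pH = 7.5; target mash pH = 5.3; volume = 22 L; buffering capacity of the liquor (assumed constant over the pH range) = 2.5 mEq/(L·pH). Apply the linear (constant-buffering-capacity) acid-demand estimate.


acid = buffering capacity · (pH_source − pH_target) · V
acid = 2.5 · (7.5 − 5.3) · 22

121.0000 mEq


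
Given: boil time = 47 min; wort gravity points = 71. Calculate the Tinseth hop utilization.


U = 1.65·0.000125^(GP/1000) · (1 − e^(−0.04·t))/4.15
bigness = 1.65·0.000125^(71/1000) = 0.8717
boil_factor = (1 − e^(−0.04·47))/4.15 = 0.2042
U = 0.8717 · 0.2042

0.1780


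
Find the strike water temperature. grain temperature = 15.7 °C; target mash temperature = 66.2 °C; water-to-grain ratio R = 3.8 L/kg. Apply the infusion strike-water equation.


T_strike = (0.41/R)·(T_mash − T_grain) + T_mash
T_strike = (0.41/3.8)·(66.2 − 15.7) + 66.2

71.6487 °C


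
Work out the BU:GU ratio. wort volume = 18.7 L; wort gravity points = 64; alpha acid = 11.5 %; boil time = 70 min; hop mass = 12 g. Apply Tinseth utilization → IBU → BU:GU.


U = 1.65·0.000125^(GP/1000)·(1−e^(−0.04t))/4.15;  IBU = (α/100)·m·U·1000/V;  BU:GU = IBU/GP
U = 1.65·0.000125^(64/1000)·(1−e^(−0.04·70))/4.15 = 0.2101
IBU = (11.5/100)·12·0.2101·1000/18.7 = 15.5035
BU:GU = 15.5035/64

0.2422


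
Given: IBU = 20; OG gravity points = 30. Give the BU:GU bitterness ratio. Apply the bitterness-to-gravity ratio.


BU:GU = IBU / OG_points
BU:GU = 20 / 30

0.6667


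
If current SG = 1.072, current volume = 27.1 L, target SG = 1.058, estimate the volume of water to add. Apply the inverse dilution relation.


V_water = V·((SG_curr − 1)/(SG_target − 1) − 1)
V_water = 27.1·((1.072 − 1)/(1.058 − 1) − 1)

6.5414 L


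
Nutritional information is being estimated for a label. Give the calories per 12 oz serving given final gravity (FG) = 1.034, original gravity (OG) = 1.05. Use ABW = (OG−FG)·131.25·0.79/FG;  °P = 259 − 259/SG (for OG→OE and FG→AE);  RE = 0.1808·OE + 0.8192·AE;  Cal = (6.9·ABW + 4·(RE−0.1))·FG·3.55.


ABW = (1.05 − 1.034)·131.25·0.79/1.034 = 1.6044
OE = 259 − 259/1.05 = 12.3333 °P
AE = 259 − 259/1.034 = 8.5164 °P
RE = 0.1808·12.3333 + 0.8192·8.5164 = 9.2065 °P
Cal = (6.9·1.6044 + 4·(9.2065−0.1))·1.034·3.55

174.3466 kcal


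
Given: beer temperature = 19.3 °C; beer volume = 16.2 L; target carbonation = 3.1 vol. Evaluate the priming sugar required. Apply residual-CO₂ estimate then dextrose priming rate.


residual = 14.695·(0.01821 + 0.09011·e^(−0.04·T));  sugar = (target − residual)·4.0·V
residual = 14.695·(0.01821 + 0.09011·e^(−0.04·19.3)) = 0.8795
sugar = (3.1 − 0.8795)·4.0·16.2

143.8899 g


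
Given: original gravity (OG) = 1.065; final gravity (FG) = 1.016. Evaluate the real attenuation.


AA = (OG−FG)/(OG−1)·100;  RA = AA·0.8192
AA = (1.065 − 1.016)/(1.065 − 1)·100 = 75.3846
RA = 75.3846·0.8192

61.7551 %


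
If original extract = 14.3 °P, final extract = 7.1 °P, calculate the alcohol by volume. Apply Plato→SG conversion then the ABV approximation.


SG = 259/(259 − P);  ABV = (OG − FG)·131.25
OG = 259/(259 − 14.3) = 1.0584
FG = 259/(259 − 7.1) = 1.0282
ABV = (1.0584 − 1.0282)·131.25

3.9707 % ABV


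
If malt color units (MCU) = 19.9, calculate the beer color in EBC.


SRM = 1.4922·MCU^0.6859;  EBC = SRM·1.97
SRM = 1.4922·19.9^0.6859 = 11.6067
EBC = 11.6067·1.97

22.8653 EBC


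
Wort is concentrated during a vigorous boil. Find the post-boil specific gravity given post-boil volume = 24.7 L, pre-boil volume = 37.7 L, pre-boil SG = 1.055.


SG_post = 1 + (SG_pre − 1)·V_pre/V_post
pts_pre = (1.055 − 1)·1000 = 55.0000
pts_post = 55.0000·37.7/24.7 = 83.9474
SG_post = 1 + 83.9474/1000

1.0839


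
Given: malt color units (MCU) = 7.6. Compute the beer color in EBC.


SRM = 1.4922·MCU^0.6859;  EBC = SRM·1.97
SRM = 1.4922·7.6^0.6859 = 5.9976
EBC = 5.9976·1.97

11.8153 EBC


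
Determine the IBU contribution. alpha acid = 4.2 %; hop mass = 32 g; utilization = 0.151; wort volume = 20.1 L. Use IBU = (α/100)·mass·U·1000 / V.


IBU = (4.2/100)·32·0.151·1000 / 20.1

10.0967 IBU


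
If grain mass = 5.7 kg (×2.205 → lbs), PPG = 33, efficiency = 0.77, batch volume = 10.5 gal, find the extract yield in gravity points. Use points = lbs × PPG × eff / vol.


lbs = 5.7 × 2.205 = 12.5685
points = 12.5685 × 33 × 0.77 / 10.5

30.4158 points


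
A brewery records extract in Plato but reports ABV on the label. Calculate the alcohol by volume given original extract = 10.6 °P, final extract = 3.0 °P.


SG = 259/(259 − P);  ABV = (OG − FG)·131.25
OG = 259/(259 − 10.6) = 1.0427
FG = 259/(259 − 3.0) = 1.0117
ABV = (1.0427 − 1.0117)·131.25

4.0628 % ABV


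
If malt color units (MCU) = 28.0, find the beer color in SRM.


SRM = 1.4922 · MCU^0.6859
SRM = 1.4922 · 28.0^0.6859

14.6701 SRM


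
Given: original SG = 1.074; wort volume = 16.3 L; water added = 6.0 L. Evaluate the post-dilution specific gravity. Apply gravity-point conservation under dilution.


SG_new = 1 + (SG_old − 1)·V_old/(V_old + V_water)
pts = (1.074 − 1)·1000·16.3/(16.3 + 6.0) = 54.0897
SG_new = 1 + 54.0897/1000

1.0541


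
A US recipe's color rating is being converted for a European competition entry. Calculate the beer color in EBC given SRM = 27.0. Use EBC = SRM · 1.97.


EBC = 27.0 · 1.97

53.1900 EBC


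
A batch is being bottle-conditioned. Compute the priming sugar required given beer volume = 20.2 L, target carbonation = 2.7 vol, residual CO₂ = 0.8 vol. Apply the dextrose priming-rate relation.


sugar = (target − residual)·4.0·V
sugar = (2.7 − 0.8)·4.0·20.2

153.5200 g


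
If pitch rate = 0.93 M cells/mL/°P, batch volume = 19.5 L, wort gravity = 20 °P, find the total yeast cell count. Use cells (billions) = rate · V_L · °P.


cells = 0.93 · 19.5 · 20

362.7000 billion cells


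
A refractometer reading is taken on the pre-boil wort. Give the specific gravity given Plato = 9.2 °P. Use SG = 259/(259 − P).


SG = 259/(259 − 9.2)

1.0368


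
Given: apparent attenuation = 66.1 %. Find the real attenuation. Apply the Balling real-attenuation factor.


RA = AA · 0.8192
RA = 66.1 · 0.8192

54.1491 %


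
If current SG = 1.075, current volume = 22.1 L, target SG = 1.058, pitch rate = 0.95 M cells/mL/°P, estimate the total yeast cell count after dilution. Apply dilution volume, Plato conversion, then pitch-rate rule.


V_w = V·((SG_c−1)/(SG_t−1)−1);  °P = 259 − 259/SG_t;  cells = rate·(V+V_w)·°P
V_w = 22.1·((1.075−1)/(1.058−1)−1) = 6.4776
V_final = 22.1 + 6.4776 = 28.5776
°P = 259 − 259/1.058 = 14.1985
cells = 0.95·28.5776·14.1985

385.4706 billion cells


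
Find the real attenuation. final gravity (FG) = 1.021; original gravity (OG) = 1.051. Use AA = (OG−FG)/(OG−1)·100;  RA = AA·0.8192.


AA = (1.051 − 1.021)/(1.051 − 1)·100 = 58.8235
RA = 58.8235·0.8192

48.1882 %


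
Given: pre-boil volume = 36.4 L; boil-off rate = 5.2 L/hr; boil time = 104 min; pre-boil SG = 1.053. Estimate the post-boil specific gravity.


V_post = V_pre − rate·(t/60);  SG_post = 1 + (SG_pre−1)·V_pre/V_post
V_post = 36.4 − 5.2·(104/60) = 27.3867
SG_post = 1 + (1.053 − 1)·36.4/27.3867

1.0704


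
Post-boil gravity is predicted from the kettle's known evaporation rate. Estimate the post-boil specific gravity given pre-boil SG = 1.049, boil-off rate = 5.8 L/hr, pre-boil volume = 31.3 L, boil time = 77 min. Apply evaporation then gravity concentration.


V_post = V_pre − rate·(t/60);  SG_post = 1 + (SG_pre−1)·V_pre/V_post
V_post = 31.3 − 5.8·(77/60) = 23.8567
SG_post = 1 + (1.049 − 1)·31.3/23.8567

1.0643


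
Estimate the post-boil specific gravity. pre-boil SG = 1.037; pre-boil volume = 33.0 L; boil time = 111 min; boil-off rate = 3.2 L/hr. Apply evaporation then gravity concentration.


V_post = V_pre − rate·(t/60);  SG_post = 1 + (SG_pre−1)·V_pre/V_post
V_post = 33.0 − 3.2·(111/60) = 27.0800
SG_post = 1 + (1.037 − 1)·33.0/27.0800

1.0451


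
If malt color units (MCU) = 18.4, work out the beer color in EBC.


SRM = 1.4922·MCU^0.6859;  EBC = SRM·1.97
SRM = 1.4922·18.4^0.6859 = 10.9993
EBC = 10.9993·1.97

21.6686 EBC


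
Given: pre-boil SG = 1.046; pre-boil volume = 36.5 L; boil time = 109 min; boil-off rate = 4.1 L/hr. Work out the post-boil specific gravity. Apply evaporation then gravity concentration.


V_post = V_pre − rate·(t/60);  SG_post = 1 + (SG_pre−1)·V_pre/V_post
V_post = 36.5 − 4.1·(109/60) = 29.0517
SG_post = 1 + (1.046 − 1)·36.5/29.0517

1.0578


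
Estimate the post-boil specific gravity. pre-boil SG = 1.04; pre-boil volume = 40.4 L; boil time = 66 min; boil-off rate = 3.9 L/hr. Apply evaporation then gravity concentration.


V_post = V_pre − rate·(t/60);  SG_post = 1 + (SG_pre−1)·V_pre/V_post
V_post = 40.4 − 3.9·(66/60) = 36.1100
SG_post = 1 + (1.04 − 1)·40.4/36.1100

1.0448


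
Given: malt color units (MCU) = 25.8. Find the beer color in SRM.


SRM = 1.4922 · MCU^0.6859
SRM = 1.4922 · 25.8^0.6859

13.8694 SRM


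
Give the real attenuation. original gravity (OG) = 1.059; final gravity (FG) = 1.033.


AA = (OG−FG)/(OG−1)·100;  RA = AA·0.8192
AA = (1.059 − 1.033)/(1.059 − 1)·100 = 44.0678
RA = 44.0678·0.8192

36.1003 %


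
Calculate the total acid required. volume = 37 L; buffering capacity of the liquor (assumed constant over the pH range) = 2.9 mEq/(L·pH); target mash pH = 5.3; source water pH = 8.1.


acid = buffering capacity · (pH_source − pH_target) · V
acid = 2.9 · (8.1 − 5.3) · 37

300.4400 mEq


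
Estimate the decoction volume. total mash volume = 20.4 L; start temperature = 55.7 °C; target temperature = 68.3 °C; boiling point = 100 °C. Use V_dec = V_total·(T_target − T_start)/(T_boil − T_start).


V_dec = 20.4·(68.3 − 55.7)/(100 − 55.7)

5.8023 L


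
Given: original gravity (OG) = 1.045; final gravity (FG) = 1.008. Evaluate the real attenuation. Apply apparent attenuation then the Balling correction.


AA = (OG−FG)/(OG−1)·100;  RA = AA·0.8192
AA = (1.045 − 1.008)/(1.045 − 1)·100 = 82.2222
RA = 82.2222·0.8192

67.3564 %


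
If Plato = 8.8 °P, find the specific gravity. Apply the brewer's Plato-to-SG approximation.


SG = 259/(259 − P)
SG = 259/(259 − 8.8)

1.0352


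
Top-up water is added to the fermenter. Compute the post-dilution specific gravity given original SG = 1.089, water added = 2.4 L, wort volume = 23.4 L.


SG_new = 1 + (SG_old − 1)·V_old/(V_old + V_water)
pts = (1.089 − 1)·1000·23.4/(23.4 + 2.4) = 80.7209
SG_new = 1 + 80.7209/1000

1.0807


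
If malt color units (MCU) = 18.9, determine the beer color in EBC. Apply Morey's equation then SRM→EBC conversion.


SRM = 1.4922·MCU^0.6859;  EBC = SRM·1.97
SRM = 1.4922·18.9^0.6859 = 11.2035
EBC = 11.2035·1.97

22.0708 EBC


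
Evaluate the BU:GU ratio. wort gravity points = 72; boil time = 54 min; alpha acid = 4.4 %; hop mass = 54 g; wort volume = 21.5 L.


U = 1.65·0.000125^(GP/1000)·(1−e^(−0.04t))/4.15;  IBU = (α/100)·m·U·1000/V;  BU:GU = IBU/GP
U = 1.65·0.000125^(72/1000)·(1−e^(−0.04·54))/4.15 = 0.1842
IBU = (4.4/100)·54·0.1842·1000/21.5 = 20.3519
BU:GU = 20.3519/72

0.2827


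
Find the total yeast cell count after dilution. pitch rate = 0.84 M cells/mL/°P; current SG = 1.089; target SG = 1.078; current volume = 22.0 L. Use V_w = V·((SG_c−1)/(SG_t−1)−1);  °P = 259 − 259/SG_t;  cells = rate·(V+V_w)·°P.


V_w = 22.0·((1.089−1)/(1.078−1)−1) = 3.1026
V_final = 22.0 + 3.1026 = 25.1026
°P = 259 − 259/1.078 = 18.7403
cells = 0.84·25.1026·18.7403

395.1600 billion cells


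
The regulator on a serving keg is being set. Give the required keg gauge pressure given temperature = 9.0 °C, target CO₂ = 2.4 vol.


psi = vols/(0.01821 + 0.09011·e^(−0.04·T)) − 14.695
psi = 2.4/(0.01821 + 0.09011·e^(−0.04·9.0)) − 14.695

14.9063 psi


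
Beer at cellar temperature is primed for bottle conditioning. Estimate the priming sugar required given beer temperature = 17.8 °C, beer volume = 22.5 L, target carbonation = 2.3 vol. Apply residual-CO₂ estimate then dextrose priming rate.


residual = 14.695·(0.01821 + 0.09011·e^(−0.04·T));  sugar = (target − residual)·4.0·V
residual = 14.695·(0.01821 + 0.09011·e^(−0.04·17.8)) = 0.9173
sugar = (2.3 − 0.9173)·4.0·22.5

124.4417 g


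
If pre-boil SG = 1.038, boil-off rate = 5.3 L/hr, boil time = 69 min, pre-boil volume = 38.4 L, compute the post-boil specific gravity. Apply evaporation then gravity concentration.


V_post = V_pre − rate·(t/60);  SG_post = 1 + (SG_pre−1)·V_pre/V_post
V_post = 38.4 − 5.3·(69/60) = 32.3050
SG_post = 1 + (1.038 − 1)·38.4/32.3050

1.0452


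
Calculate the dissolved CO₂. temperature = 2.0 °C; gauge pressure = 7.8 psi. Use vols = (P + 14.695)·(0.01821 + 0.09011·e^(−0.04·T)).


vols = (7.8 + 14.695)·(0.01821 + 0.09011·e^(−0.04·2.0))

2.2808 volumes


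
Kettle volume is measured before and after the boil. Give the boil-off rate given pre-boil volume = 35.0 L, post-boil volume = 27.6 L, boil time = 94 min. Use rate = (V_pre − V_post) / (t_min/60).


rate = (35.0 − 27.6) / (94/60)

4.7234 L/hr


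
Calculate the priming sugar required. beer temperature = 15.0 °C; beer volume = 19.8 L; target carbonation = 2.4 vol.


residual = 14.695·(0.01821 + 0.09011·e^(−0.04·T));  sugar = (target − residual)·4.0·V
residual = 14.695·(0.01821 + 0.09011·e^(−0.04·15.0)) = 0.9943
sugar = (2.4 − 0.9943)·4.0·19.8

111.3303 g


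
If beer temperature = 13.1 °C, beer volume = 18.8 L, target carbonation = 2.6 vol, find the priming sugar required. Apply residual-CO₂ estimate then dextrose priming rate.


residual = 14.695·(0.01821 + 0.09011·e^(−0.04·T));  sugar = (target − residual)·4.0·V
residual = 14.695·(0.01821 + 0.09011·e^(−0.04·13.1)) = 1.0517
sugar = (2.6 − 1.0517)·4.0·18.8

116.4324 g


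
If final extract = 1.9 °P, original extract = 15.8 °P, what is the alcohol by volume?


SG = 259/(259 − P);  ABV = (OG − FG)·131.25
OG = 259/(259 − 15.8) = 1.0650
FG = 259/(259 − 1.9) = 1.0074
ABV = (1.0650 − 1.0074)·131.25

7.5570 % ABV


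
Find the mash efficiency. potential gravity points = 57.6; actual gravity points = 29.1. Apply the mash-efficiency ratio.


efficiency = actual / potential × 100
efficiency = 29.1 / 57.6 × 100

50.5208 %


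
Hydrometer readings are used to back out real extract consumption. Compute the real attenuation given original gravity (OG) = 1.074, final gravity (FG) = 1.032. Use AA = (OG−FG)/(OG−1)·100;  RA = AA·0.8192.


AA = (1.074 − 1.032)/(1.074 − 1)·100 = 56.7568
RA = 56.7568·0.8192

46.4951 %


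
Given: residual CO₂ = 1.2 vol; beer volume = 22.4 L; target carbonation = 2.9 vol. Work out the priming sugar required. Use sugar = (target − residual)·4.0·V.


sugar = (2.9 − 1.2)·4.0·22.4

152.3200 g


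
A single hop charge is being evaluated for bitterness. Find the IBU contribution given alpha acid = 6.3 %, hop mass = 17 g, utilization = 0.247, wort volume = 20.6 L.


IBU = (α/100)·mass·U·1000 / V
IBU = (6.3/100)·17·0.247·1000 / 20.6

12.8416 IBU


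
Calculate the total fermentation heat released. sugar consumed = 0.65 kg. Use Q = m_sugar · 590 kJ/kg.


Q = 0.65 · 590

383.5000 kJ


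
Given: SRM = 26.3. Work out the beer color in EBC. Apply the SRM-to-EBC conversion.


EBC = SRM · 1.97
EBC = 26.3 · 1.97

51.8110 EBC


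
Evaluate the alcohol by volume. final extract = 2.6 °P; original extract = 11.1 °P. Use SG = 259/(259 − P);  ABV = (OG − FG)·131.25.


OG = 259/(259 − 11.1) = 1.0448
FG = 259/(259 − 2.6) = 1.0101
ABV = (1.0448 − 1.0101)·131.25

4.5459 % ABV


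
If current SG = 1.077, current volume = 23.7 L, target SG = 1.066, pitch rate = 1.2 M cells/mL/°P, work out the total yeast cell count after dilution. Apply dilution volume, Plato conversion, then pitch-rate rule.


V_w = V·((SG_c−1)/(SG_t−1)−1);  °P = 259 − 259/SG_t;  cells = rate·(V+V_w)·°P
V_w = 23.7·((1.077−1)/(1.066−1)−1) = 3.9500
V_final = 23.7 + 3.9500 = 27.6500
°P = 259 − 259/1.066 = 16.0356
cells = 1.2·27.6500·16.0356

532.0628 billion cells


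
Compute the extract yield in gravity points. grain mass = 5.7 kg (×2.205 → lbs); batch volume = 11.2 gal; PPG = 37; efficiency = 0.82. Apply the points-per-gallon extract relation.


points = lbs × PPG × eff / vol
lbs = 5.7 × 2.205 = 12.5685
points = 12.5685 × 37 × 0.82 / 11.2

34.0472 points


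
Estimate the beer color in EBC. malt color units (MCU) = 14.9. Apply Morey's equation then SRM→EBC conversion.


SRM = 1.4922·MCU^0.6859;  EBC = SRM·1.97
SRM = 1.4922·14.9^0.6859 = 9.5173
EBC = 9.5173·1.97

18.7492 EBC


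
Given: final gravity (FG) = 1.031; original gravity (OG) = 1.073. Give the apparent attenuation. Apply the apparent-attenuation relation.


AA = (OG − FG)/(OG − 1) · 100
AA = (1.073 − 1.031)/(1.073 − 1) · 100

57.5342 %


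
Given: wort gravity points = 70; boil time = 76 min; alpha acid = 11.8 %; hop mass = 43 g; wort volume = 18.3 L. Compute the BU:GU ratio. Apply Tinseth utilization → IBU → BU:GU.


U = 1.65·0.000125^(GP/1000)·(1−e^(−0.04t))/4.15;  IBU = (α/100)·m·U·1000/V;  BU:GU = IBU/GP
U = 1.65·0.000125^(70/1000)·(1−e^(−0.04·76))/4.15 = 0.2018
IBU = (11.8/100)·43·0.2018·1000/18.3 = 55.9540
BU:GU = 55.9540/70

0.7993


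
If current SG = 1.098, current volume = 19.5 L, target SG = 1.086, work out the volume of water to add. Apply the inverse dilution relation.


V_water = V·((SG_curr − 1)/(SG_target − 1) − 1)
V_water = 19.5·((1.098 − 1)/(1.086 − 1) − 1)

2.7209 L


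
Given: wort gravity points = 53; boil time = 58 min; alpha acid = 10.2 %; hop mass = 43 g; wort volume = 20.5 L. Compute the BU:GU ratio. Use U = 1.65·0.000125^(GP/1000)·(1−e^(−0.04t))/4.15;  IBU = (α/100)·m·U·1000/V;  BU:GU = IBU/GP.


U = 1.65·0.000125^(53/1000)·(1−e^(−0.04·58))/4.15 = 0.2227
IBU = (10.2/100)·43·0.2227·1000/20.5 = 47.6389
BU:GU = 47.6389/53

0.8988


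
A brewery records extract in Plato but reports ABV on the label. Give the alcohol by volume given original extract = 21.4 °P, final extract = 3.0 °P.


SG = 259/(259 − P);  ABV = (OG − FG)·131.25
OG = 259/(259 − 21.4) = 1.0901
FG = 259/(259 − 3.0) = 1.0117
ABV = (1.0901 − 1.0117)·131.25

10.2833 % ABV


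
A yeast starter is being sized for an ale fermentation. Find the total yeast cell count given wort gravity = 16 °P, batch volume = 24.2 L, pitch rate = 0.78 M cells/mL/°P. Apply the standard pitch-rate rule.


cells (billions) = rate · V_L · °P
cells = 0.78 · 24.2 · 16

302.0160 billion cells


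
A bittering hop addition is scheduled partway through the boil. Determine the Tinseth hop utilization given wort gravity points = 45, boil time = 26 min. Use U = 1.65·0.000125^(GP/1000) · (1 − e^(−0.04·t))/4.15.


bigness = 1.65·0.000125^(45/1000) = 1.1011
boil_factor = (1 − e^(−0.04·26))/4.15 = 0.1558
U = 1.1011 · 0.1558

0.1716


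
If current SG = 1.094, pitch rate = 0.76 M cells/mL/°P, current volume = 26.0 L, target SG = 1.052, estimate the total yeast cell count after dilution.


V_w = V·((SG_c−1)/(SG_t−1)−1);  °P = 259 − 259/SG_t;  cells = rate·(V+V_w)·°P
V_w = 26.0·((1.094−1)/(1.052−1)−1) = 21.0000
V_final = 26.0 + 21.0000 = 47.0000
°P = 259 − 259/1.052 = 12.8023
cells = 0.76·47.0000·12.8023

457.2975 billion cells


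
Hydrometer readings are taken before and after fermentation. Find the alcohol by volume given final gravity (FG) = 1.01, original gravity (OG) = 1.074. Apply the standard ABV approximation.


ABV = (OG − FG) · 131.25
ABV = (1.074 − 1.01) · 131.25

8.4000 % ABV


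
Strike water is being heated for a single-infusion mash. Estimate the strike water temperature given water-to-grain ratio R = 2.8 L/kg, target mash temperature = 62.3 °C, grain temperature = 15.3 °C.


T_strike = (0.41/R)·(T_mash − T_grain) + T_mash
T_strike = (0.41/2.8)·(62.3 − 15.3) + 62.3

69.1821 °C


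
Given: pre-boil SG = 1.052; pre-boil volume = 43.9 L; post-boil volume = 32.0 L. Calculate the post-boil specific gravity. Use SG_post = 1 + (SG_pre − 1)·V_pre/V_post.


pts_pre = (1.052 − 1)·1000 = 52.0000
pts_post = 52.0000·43.9/32.0 = 71.3375
SG_post = 1 + 71.3375/1000

1.0713


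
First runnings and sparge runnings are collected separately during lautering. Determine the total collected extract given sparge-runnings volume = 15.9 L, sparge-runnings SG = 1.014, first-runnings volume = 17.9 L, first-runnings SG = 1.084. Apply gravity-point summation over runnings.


total = Σ (SG_i − 1)·1000·V_i
first = (1.084 − 1)·1000·17.9 = 1503.6000
sparge = (1.014 − 1)·1000·15.9 = 222.6000
total = 1503.6000 + 222.6000

1726.2000 gravity·L


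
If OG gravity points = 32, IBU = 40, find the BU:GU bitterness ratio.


BU:GU = IBU / OG_points
BU:GU = 40 / 32

1.2500


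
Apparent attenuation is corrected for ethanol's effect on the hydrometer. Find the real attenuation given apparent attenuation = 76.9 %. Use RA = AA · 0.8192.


RA = 76.9 · 0.8192

62.9965 %


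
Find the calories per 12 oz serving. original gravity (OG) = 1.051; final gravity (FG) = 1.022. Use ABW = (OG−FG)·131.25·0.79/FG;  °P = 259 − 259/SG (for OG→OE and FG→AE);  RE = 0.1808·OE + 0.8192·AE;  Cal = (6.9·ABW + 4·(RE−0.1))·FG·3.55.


ABW = (1.051 − 1.022)·131.25·0.79/1.022 = 2.9422
OE = 259 − 259/1.051 = 12.5680 °P
AE = 259 − 259/1.022 = 5.5753 °P
RE = 0.1808·12.5680 + 0.8192·5.5753 = 6.8396 °P
Cal = (6.9·2.9422 + 4·(6.8396−0.1))·1.022·3.55

171.4630 kcal


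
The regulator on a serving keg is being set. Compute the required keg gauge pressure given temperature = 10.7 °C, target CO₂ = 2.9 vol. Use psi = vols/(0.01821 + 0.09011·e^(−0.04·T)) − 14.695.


psi = 2.9/(0.01821 + 0.09011·e^(−0.04·10.7)) − 14.695

22.9944 psi


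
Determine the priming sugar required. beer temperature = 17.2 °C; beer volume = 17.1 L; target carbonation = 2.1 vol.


residual = 14.695·(0.01821 + 0.09011·e^(−0.04·T));  sugar = (target − residual)·4.0·V
residual = 14.695·(0.01821 + 0.09011·e^(−0.04·17.2)) = 0.9331
sugar = (2.1 − 0.9331)·4.0·17.1

79.8162 g


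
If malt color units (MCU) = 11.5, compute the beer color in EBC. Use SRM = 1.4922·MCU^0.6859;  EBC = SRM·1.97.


SRM = 1.4922·11.5^0.6859 = 7.9682
EBC = 7.9682·1.97

15.6973 EBC


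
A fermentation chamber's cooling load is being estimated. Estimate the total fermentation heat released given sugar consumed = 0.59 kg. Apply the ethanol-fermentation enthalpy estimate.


Q = m_sugar · 590 kJ/kg
Q = 0.59 · 590

348.1000 kJ


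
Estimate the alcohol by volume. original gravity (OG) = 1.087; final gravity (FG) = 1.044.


ABV = (OG − FG) · 131.25
ABV = (1.087 − 1.044) · 131.25

5.6437 % ABV


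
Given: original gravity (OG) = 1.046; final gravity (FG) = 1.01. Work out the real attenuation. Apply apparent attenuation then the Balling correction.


AA = (OG−FG)/(OG−1)·100;  RA = AA·0.8192
AA = (1.046 − 1.01)/(1.046 − 1)·100 = 78.2609
RA = 78.2609·0.8192

64.1113 %


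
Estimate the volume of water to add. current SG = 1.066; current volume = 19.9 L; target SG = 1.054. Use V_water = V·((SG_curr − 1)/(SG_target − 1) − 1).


V_water = 19.9·((1.066 − 1)/(1.054 − 1) − 1)

4.4222 L


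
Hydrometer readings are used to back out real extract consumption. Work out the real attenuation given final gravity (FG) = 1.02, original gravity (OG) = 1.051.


AA = (OG−FG)/(OG−1)·100;  RA = AA·0.8192
AA = (1.051 − 1.02)/(1.051 − 1)·100 = 60.7843
RA = 60.7843·0.8192

49.7945 %


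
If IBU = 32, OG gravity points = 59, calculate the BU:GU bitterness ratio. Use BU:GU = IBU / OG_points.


BU:GU = 32 / 59

0.5424


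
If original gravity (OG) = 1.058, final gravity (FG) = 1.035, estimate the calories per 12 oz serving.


ABW = (OG−FG)·131.25·0.79/FG;  °P = 259 − 259/SG (for OG→OE and FG→AE);  RE = 0.1808·OE + 0.8192·AE;  Cal = (6.9·ABW + 4·(RE−0.1))·FG·3.55
ABW = (1.058 − 1.035)·131.25·0.79/1.035 = 2.3042
OE = 259 − 259/1.058 = 14.1985 °P
AE = 259 − 259/1.035 = 8.7585 °P
RE = 0.1808·14.1985 + 0.8192·8.7585 = 9.7420 °P
Cal = (6.9·2.3042 + 4·(9.7420−0.1))·1.035·3.55

200.1246 kcal


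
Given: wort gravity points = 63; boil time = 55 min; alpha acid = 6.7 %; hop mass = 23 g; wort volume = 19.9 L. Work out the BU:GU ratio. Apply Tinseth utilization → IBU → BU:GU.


U = 1.65·0.000125^(GP/1000)·(1−e^(−0.04t))/4.15;  IBU = (α/100)·m·U·1000/V;  BU:GU = IBU/GP
U = 1.65·0.000125^(63/1000)·(1−e^(−0.04·55))/4.15 = 0.2007
IBU = (6.7/100)·23·0.2007·1000/19.9 = 15.5413
BU:GU = 15.5413/63

0.2467


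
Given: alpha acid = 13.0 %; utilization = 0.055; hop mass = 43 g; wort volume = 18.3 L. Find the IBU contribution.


IBU = (α/100)·mass·U·1000 / V
IBU = (13.0/100)·43·0.055·1000 / 18.3

16.8005 IBU


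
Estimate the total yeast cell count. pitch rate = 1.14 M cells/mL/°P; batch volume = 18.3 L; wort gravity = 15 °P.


cells (billions) = rate · V_L · °P
cells = 1.14 · 18.3 · 15

312.9300 billion cells


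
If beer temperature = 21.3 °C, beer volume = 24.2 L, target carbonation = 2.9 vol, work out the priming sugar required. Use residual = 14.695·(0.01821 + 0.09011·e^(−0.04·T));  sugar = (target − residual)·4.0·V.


residual = 14.695·(0.01821 + 0.09011·e^(−0.04·21.3)) = 0.8324
sugar = (2.9 − 0.8324)·4.0·24.2

200.1404 g


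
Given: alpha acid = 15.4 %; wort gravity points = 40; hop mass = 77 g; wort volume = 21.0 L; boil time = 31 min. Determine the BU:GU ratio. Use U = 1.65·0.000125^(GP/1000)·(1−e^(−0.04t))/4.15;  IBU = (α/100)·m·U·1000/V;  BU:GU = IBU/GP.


U = 1.65·0.000125^(40/1000)·(1−e^(−0.04·31))/4.15 = 0.1972
IBU = (15.4/100)·77·0.1972·1000/21.0 = 111.3626
BU:GU = 111.3626/40

2.7841


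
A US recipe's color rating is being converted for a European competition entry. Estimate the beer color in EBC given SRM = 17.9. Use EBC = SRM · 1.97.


EBC = 17.9 · 1.97

35.2630 EBC


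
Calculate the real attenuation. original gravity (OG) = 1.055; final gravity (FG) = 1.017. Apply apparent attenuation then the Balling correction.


AA = (OG−FG)/(OG−1)·100;  RA = AA·0.8192
AA = (1.055 − 1.017)/(1.055 − 1)·100 = 69.0909
RA = 69.0909·0.8192

56.5993 %


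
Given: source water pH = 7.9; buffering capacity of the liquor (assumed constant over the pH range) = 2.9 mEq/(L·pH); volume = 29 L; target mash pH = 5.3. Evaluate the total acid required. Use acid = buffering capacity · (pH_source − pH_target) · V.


acid = 2.9 · (7.9 − 5.3) · 29

218.6600 mEq


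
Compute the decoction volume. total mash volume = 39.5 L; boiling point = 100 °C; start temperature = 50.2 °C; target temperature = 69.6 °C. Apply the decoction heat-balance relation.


V_dec = V_total·(T_target − T_start)/(T_boil − T_start)
V_dec = 39.5·(69.6 − 50.2)/(100 − 50.2)

15.3876 L


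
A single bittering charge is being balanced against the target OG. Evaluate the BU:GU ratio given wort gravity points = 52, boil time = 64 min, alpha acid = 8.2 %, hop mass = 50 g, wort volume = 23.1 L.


U = 1.65·0.000125^(GP/1000)·(1−e^(−0.04t))/4.15;  IBU = (α/100)·m·U·1000/V;  BU:GU = IBU/GP
U = 1.65·0.000125^(52/1000)·(1−e^(−0.04·64))/4.15 = 0.2299
IBU = (8.2/100)·50·0.2299·1000/23.1 = 40.8042
BU:GU = 40.8042/52

0.7847


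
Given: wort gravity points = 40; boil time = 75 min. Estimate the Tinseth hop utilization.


U = 1.65·0.000125^(GP/1000) · (1 − e^(−0.04·t))/4.15
bigness = 1.65·0.000125^(40/1000) = 1.1518
boil_factor = (1 − e^(−0.04·75))/4.15 = 0.2290
U = 1.1518 · 0.2290

0.2637


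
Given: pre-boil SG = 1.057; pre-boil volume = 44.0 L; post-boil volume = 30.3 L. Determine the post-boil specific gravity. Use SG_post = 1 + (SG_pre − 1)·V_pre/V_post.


pts_pre = (1.057 − 1)·1000 = 57.0000
pts_post = 57.0000·44.0/30.3 = 82.7723
SG_post = 1 + 82.7723/1000

1.0828


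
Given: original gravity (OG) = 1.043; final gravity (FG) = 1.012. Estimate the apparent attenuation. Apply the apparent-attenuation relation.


AA = (OG − FG)/(OG − 1) · 100
AA = (1.043 − 1.012)/(1.043 − 1) · 100

72.0930 %


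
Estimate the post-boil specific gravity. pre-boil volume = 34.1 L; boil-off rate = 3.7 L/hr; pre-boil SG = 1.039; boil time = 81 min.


V_post = V_pre − rate·(t/60);  SG_post = 1 + (SG_pre−1)·V_pre/V_post
V_post = 34.1 − 3.7·(81/60) = 29.1050
SG_post = 1 + (1.039 − 1)·34.1/29.1050

1.0457


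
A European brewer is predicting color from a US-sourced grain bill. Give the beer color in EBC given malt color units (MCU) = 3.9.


SRM = 1.4922·MCU^0.6859;  EBC = SRM·1.97
SRM = 1.4922·3.9^0.6859 = 3.7952
EBC = 3.7952·1.97

7.4766 EBC


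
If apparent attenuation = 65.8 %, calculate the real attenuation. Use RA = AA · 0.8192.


RA = 65.8 · 0.8192

53.9034 %


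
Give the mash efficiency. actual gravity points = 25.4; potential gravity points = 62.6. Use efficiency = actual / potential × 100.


efficiency = 25.4 / 62.6 × 100

40.5751 %


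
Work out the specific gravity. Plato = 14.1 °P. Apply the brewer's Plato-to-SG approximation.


SG = 259/(259 − P)
SG = 259/(259 − 14.1)

1.0576


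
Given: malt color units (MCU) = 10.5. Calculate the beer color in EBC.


SRM = 1.4922·MCU^0.6859;  EBC = SRM·1.97
SRM = 1.4922·10.5^0.6859 = 7.4862
EBC = 7.4862·1.97

14.7478 EBC


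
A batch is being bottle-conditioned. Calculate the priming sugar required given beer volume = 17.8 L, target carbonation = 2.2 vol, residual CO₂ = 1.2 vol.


sugar = (target − residual)·4.0·V
sugar = (2.2 − 1.2)·4.0·17.8

71.2000 g


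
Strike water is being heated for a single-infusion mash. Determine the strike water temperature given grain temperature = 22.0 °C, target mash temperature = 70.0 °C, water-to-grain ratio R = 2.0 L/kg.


T_strike = (0.41/R)·(T_mash − T_grain) + T_mash
T_strike = (0.41/2.0)·(70.0 − 22.0) + 70.0

79.8400 °C


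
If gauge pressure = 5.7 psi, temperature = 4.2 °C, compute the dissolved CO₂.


vols = (P + 14.695)·(0.01821 + 0.09011·e^(−0.04·T))
vols = (5.7 + 14.695)·(0.01821 + 0.09011·e^(−0.04·4.2))

1.9250 volumes


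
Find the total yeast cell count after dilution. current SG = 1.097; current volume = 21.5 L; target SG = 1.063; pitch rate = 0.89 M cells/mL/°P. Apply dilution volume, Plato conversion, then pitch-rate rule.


V_w = V·((SG_c−1)/(SG_t−1)−1);  °P = 259 − 259/SG_t;  cells = rate·(V+V_w)·°P
V_w = 21.5·((1.097−1)/(1.063−1)−1) = 11.6032
V_final = 21.5 + 11.6032 = 33.1032
°P = 259 − 259/1.063 = 15.3500
cells = 0.89·33.1032·15.3500

452.2376 billion cells


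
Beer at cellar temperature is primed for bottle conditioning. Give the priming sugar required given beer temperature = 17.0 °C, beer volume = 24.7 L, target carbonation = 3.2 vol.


residual = 14.695·(0.01821 + 0.09011·e^(−0.04·T));  sugar = (target − residual)·4.0·V
residual = 14.695·(0.01821 + 0.09011·e^(−0.04·17.0)) = 0.9384
sugar = (3.2 − 0.9384)·4.0·24.7

223.4420 g


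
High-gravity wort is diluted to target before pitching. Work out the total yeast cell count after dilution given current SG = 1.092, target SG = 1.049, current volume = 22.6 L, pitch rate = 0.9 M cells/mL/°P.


V_w = V·((SG_c−1)/(SG_t−1)−1);  °P = 259 − 259/SG_t;  cells = rate·(V+V_w)·°P
V_w = 22.6·((1.092−1)/(1.049−1)−1) = 19.8327
V_final = 22.6 + 19.8327 = 42.4327
°P = 259 − 259/1.049 = 12.0982
cells = 0.9·42.4327·12.0982

462.0224 billion cells


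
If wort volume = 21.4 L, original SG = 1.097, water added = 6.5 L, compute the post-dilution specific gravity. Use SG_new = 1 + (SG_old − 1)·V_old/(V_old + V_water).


pts = (1.097 − 1)·1000·21.4/(21.4 + 6.5) = 74.4014
SG_new = 1 + 74.4014/1000

1.0744


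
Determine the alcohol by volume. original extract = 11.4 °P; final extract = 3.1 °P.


SG = 259/(259 − P);  ABV = (OG − FG)·131.25
OG = 259/(259 − 11.4) = 1.0460
FG = 259/(259 − 3.1) = 1.0121
ABV = (1.0460 − 1.0121)·131.25

4.4530 % ABV


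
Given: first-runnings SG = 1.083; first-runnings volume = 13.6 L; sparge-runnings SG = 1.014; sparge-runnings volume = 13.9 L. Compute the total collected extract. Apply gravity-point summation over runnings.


total = Σ (SG_i − 1)·1000·V_i
first = (1.083 − 1)·1000·13.6 = 1128.8000
sparge = (1.014 − 1)·1000·13.9 = 194.6000
total = 1128.8000 + 194.6000

1323.4000 gravity·L


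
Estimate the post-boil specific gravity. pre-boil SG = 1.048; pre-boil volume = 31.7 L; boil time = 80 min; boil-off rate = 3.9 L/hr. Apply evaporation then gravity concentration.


V_post = V_pre − rate·(t/60);  SG_post = 1 + (SG_pre−1)·V_pre/V_post
V_post = 31.7 − 3.9·(80/60) = 26.5000
SG_post = 1 + (1.048 − 1)·31.7/26.5000

1.0574
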